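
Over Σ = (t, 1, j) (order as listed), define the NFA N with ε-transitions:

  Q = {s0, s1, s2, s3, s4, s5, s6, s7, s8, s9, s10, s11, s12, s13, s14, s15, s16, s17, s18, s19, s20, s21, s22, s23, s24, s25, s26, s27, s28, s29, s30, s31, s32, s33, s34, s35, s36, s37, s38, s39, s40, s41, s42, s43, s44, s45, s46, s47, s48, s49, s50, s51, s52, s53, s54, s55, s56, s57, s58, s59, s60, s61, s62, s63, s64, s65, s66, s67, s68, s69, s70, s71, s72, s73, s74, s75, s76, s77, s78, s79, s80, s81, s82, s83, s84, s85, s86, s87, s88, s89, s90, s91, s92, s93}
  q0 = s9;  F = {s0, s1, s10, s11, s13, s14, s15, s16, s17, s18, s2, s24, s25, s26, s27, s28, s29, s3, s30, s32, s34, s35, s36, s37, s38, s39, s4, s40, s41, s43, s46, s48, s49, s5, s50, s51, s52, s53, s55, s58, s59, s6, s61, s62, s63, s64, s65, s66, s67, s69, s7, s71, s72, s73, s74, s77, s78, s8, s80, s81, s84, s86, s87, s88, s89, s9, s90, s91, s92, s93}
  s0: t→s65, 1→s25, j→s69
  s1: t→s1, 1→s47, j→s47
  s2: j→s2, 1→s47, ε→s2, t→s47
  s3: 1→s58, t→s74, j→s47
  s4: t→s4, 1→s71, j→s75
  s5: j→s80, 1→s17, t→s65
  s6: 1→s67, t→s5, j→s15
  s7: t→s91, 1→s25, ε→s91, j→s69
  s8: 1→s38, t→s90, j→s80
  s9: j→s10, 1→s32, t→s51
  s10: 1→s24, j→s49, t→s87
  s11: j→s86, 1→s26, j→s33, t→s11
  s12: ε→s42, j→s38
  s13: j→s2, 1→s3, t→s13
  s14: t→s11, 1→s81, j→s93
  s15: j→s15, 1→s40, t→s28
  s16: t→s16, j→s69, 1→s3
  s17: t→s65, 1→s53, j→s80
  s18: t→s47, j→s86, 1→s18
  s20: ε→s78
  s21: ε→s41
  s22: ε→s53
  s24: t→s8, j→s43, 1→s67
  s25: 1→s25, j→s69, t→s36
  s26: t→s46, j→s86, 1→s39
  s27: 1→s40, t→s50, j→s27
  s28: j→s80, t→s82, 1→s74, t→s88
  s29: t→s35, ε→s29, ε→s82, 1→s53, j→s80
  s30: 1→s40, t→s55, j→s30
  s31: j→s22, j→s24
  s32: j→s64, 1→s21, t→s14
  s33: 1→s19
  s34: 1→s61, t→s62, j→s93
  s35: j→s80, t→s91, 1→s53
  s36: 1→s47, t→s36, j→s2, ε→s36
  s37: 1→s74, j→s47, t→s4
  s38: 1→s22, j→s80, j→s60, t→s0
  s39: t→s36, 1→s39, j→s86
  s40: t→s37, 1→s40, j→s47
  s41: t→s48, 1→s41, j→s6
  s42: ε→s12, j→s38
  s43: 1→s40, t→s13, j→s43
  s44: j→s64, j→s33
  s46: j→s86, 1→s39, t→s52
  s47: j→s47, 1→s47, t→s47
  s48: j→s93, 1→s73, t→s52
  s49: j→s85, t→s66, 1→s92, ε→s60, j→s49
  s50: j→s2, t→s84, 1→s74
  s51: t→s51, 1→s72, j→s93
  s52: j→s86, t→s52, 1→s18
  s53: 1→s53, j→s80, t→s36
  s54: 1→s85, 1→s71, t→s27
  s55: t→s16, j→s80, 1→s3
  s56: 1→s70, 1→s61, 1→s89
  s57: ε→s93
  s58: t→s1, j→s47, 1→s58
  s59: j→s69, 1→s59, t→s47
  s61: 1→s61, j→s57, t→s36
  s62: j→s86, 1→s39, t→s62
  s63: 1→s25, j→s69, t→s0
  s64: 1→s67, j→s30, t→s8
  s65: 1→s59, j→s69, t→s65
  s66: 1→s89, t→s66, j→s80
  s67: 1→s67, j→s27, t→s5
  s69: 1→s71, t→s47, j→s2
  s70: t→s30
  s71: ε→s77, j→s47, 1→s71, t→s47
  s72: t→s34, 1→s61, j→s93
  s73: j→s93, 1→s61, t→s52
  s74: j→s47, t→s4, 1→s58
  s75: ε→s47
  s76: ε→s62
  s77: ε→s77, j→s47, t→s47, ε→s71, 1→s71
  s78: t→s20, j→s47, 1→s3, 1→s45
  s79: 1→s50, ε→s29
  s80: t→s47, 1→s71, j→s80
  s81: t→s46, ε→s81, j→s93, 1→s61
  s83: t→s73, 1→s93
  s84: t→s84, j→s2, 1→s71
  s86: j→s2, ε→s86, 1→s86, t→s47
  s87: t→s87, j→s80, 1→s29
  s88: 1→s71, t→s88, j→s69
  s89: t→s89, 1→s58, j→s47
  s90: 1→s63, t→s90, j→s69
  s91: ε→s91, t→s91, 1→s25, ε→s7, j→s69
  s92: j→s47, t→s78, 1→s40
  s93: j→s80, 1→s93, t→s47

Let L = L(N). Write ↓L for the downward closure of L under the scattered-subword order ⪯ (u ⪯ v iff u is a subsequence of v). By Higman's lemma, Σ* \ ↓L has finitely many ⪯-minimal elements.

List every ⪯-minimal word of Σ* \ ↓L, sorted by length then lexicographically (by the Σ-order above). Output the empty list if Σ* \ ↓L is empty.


Antichain: [tjt, jj1j, t11t1, 1ttjj1, 11tt1t, j1jtj1].

|Q|=94, |F|=70, |δ|=257 (22 ε).
min D↑ (69 st, q0=0, F={14}): 0:t→1,1→2,j→3 1:t→1,1→4,j→5 2:t→6,1→7,j→8 3:t→9,1→10,j→11 4:t→12,1→13,j→5 5:t→14,1→5,j→15 6:t→16,1→17,j→5 7:t→18,1→7,j→19 8:t→20,1→21,j→22 9:t→9,1→23,j→15 10:t→20,1→21,j→24 11:t→25,1→26,j→11 12:t→27,1→13,j→5 13:t→28,1→13,j→5 14:t→14,1→14,j→14 15:t→14,1→29,j→15 16:t→16,1→30,j→31 17:t→32,1→13,j→5 18:t→33,1→34,j→5 19:t→35,1→21,j→36 20:t→37,1→38,j→15 21:t→35,1→21,j→39 22:t→40,1→41,j→22 23:t→42,1→43,j→15 24:t→44,1→41,j→24 25:t→25,1→45,j→15 26:t→46,1→41,j→14 27:t→27,1→47,j→31 28:t→28,1→14,j→48 29:t→14,1→29,j→14 30:t→32,1→47,j→31 31:t→14,1→31,j→48 32:t→33,1→47,j→31 33:t→33,1→49,j→31 34:t→33,1→13,j→5 35:t→50,1→51,j→15 36:t→52,1→41,j→36 37:t→37,1→53,j→54 38:t→55,1→43,j→15 39:t→56,1→41,j→39 40:t→57,1→58,j→15 41:t→59,1→41,j→14 42:t→60,1→43,j→15 43:t→28,1→43,j→15 44:t→44,1→58,j→48 45:t→45,1→61,j→14 46:t→46,1→58,j→14 47:t→28,1→47,j→31 48:t→14,1→14,j→48 49:t→14,1→49,j→31 50:t→50,1→62,j→54 51:t→50,1→43,j→15 52:t→63,1→64,j→15 53:t→55,1→65,j→54 54:t→14,1→29,j→48 55:t→50,1→65,j→54 56:t→66,1→64,j→48 57:t→57,1→58,j→54 58:t→64,1→61,j→14 59:t→67,1→64,j→14 60:t→60,1→65,j→54 61:t→68,1→61,j→14 62:t→14,1→62,j→54 63:t→63,1→29,j→54 64:t→67,1→61,j→14 65:t→28,1→65,j→54 66:t→66,1→29,j→48 67:t→67,1→29,j→14 68:t→68,1→14,j→14 (ε-aug+det+¬).
'tjt': |S_i|=[82, 65, 13, 1] end={s47} ∉↓L; 3/3 single-dels accept.
'jj1j': run [82, 63, 35, 16, 2] end={s47,s75} — reject; 4/4 deletions ∈↓L.
't11t1': N↓-sim [82, 65, 45, 19, 4, 1] end={s47} ∉↓L; 5/5 single-dels accept.
'1ttjj1': N↓-sim [82, 75, 60, 39, 9, 2, 1] end={s47} rej; 6/6 single-dels accept.
'11tt1t': |S_i|=[82, 75, 51, 35, 17, 8, 1] end={s47} ∉↓L; 6/6 del acc.
'j1jtj1': run [82, 63, 48, 20, 14, 3, 1] end={s47} ∉↓L; 6/6 single-dels accept.
6 minimals (antichain).


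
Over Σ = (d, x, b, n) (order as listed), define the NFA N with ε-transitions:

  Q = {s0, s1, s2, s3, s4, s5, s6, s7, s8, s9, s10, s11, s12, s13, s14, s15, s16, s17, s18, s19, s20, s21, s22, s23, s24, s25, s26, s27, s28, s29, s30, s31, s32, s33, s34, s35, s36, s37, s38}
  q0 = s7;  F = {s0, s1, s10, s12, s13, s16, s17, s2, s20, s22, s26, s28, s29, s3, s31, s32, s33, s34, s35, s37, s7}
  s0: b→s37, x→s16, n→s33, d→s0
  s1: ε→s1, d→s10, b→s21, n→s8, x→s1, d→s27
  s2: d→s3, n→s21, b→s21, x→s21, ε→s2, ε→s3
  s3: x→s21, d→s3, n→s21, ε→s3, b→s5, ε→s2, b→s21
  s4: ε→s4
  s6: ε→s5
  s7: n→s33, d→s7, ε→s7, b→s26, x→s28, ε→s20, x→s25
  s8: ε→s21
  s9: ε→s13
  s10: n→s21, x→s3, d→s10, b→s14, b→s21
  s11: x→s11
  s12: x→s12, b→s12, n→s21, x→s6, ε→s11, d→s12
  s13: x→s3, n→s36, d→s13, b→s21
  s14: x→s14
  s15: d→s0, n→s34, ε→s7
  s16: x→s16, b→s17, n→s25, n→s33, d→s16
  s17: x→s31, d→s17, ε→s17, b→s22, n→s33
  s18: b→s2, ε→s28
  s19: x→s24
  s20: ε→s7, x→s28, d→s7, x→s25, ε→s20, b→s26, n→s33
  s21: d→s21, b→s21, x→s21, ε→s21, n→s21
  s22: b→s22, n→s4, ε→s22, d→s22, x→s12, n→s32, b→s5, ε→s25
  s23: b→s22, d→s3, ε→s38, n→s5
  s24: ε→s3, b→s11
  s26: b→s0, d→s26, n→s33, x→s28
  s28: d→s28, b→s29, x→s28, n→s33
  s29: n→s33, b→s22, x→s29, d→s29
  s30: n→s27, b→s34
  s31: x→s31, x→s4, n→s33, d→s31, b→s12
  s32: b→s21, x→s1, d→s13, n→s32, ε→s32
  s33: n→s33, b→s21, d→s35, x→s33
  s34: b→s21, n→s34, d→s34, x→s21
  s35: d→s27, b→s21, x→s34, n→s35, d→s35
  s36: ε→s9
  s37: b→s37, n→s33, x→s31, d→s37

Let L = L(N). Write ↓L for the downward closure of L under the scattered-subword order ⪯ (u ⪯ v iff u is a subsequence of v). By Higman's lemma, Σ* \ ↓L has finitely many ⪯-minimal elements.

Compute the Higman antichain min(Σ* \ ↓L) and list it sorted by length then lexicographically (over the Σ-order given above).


min(Σ*\↓L) = [nb, ndxx, xbbxn, bbbxbn].

|Q|=39, |F|=21, |δ|=135 (24 ε).
min D↑ (20 st, q0=0, F={7}): 0:d→0,x→1,b→2,n→3 1:d→1,x→1,b→4,n→3 2:d→2,x→1,b→5,n→3 3:d→6,x→3,b→7,n→3 4:d→4,x→4,b→8,n→3 5:d→5,x→9,b→10,n→3 6:d→6,x→11,b→7,n→6 7:d→7,x→7,b→7,n→7 8:d→8,x→12,b→8,n→13 9:d→9,x→9,b→14,n→3 10:d→10,x→15,b→10,n→3 11:d→11,x→7,b→7,n→11 12:d→12,x→12,b→12,n→7 13:d→16,x→17,b→7,n→13 14:d→14,x→15,b→8,n→3 15:d→15,x→15,b→12,n→3 16:d→16,x→18,b→7,n→16 17:d→19,x→17,b→7,n→7 18:d→18,x→7,b→7,n→7 19:d→19,x→18,b→7,n→7.
'nb': |S_i|=[32, 18, 3] end={s14,s21,s5} rej; 2/2 single-dels accept.
'ndxx': |S_i|=[32, 18, 12, 6, 2] end={s14,s21} rej; 4/4 single-dels accept.
'xbbxn': N↓-sim [32, 27, 25, 19, 12, 2] end={s21,s8} — reject; 5/5 deletions ∈↓L.
'bbbxbn': run [32, 30, 28, 25, 17, 6, 1] end={s21} rej; 6/6 del acc.
4 words, ⪯-incomp.


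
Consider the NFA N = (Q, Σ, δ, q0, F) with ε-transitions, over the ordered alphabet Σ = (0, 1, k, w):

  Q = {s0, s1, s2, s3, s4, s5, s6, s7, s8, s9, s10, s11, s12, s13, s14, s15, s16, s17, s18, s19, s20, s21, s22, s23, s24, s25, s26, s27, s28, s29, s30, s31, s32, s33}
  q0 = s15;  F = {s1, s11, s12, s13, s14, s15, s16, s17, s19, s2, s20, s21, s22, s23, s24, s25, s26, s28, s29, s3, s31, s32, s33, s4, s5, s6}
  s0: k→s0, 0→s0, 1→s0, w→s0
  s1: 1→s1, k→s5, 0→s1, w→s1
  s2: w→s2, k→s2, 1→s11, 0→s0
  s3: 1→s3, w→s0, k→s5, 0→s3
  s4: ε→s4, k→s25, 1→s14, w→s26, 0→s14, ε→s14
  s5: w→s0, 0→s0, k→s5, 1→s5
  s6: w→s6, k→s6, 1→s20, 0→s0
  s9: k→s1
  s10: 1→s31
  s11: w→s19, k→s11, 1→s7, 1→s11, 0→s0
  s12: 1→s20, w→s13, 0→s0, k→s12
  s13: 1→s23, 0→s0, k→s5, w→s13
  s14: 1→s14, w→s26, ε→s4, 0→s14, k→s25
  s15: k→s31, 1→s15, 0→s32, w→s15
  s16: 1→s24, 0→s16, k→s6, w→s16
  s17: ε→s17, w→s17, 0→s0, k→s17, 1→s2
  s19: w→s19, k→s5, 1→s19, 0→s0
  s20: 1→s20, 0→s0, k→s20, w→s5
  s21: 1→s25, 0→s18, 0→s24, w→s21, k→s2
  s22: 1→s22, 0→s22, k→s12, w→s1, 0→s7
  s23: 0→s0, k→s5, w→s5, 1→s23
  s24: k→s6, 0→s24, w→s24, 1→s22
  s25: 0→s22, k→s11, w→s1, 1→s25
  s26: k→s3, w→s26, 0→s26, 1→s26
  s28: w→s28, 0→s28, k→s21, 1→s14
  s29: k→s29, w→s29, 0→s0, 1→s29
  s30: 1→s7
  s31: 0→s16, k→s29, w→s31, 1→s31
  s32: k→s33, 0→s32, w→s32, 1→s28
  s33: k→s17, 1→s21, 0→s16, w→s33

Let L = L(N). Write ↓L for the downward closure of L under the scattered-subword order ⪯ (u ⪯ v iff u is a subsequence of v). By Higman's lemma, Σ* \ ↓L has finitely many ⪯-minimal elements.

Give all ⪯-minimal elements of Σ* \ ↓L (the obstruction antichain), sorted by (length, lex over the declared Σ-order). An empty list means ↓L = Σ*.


|Q|=34, |F|=26, |δ|=118 (4 ε).
min D↑ (26 st, q0=0, F={12}): 0:0→1,1→0,k→2,w→0 1:0→1,1→3,k→4,w→1 2:0→5,1→2,k→6,w→2 3:0→3,1→7,k→8,w→3 4:0→5,1→8,k→9,w→4 5:0→5,1→10,k→11,w→5 6:0→12,1→6,k→6,w→6 7:0→7,1→7,k→13,w→14 8:0→10,1→13,k→15,w→8 9:0→12,1→15,k→9,w→9 10:0→10,1→16,k→11,w→10 11:0→12,1→17,k→11,w→11 12:0→12,1→12,k→12,w→12 13:0→16,1→13,k→18,w→19 14:0→14,1→14,k→20,w→14 15:0→12,1→18,k→15,w→15 16:0→16,1→16,k→21,w→19 17:0→12,1→17,k→17,w→22 18:0→12,1→18,k→18,w→23 19:0→19,1→19,k→22,w→19 20:0→20,1→20,k→22,w→12 21:0→12,1→17,k→21,w→24 22:0→12,1→22,k→22,w→12 23:0→12,1→23,k→22,w→23 24:0→12,1→25,k→22,w→24 25:0→12,1→25,k→22,w→22 [Hopcroft].
'kk0': run [29, 23, 13, 1] end={s0} ∉↓L; 3/3 single-dels accept.
'011wkw': |S_i|=[29, 26, 22, 16, 8, 3, 1] end={s0} — reject; 6/6 single-dels accept.
'k0k1ww': |S_i|=[29, 23, 14, 7, 4, 2, 1] end={s0} — reject; 6/6 del acc.
3 minimals (antichain).

A = [kk0, 011wkw, k0k1ww].


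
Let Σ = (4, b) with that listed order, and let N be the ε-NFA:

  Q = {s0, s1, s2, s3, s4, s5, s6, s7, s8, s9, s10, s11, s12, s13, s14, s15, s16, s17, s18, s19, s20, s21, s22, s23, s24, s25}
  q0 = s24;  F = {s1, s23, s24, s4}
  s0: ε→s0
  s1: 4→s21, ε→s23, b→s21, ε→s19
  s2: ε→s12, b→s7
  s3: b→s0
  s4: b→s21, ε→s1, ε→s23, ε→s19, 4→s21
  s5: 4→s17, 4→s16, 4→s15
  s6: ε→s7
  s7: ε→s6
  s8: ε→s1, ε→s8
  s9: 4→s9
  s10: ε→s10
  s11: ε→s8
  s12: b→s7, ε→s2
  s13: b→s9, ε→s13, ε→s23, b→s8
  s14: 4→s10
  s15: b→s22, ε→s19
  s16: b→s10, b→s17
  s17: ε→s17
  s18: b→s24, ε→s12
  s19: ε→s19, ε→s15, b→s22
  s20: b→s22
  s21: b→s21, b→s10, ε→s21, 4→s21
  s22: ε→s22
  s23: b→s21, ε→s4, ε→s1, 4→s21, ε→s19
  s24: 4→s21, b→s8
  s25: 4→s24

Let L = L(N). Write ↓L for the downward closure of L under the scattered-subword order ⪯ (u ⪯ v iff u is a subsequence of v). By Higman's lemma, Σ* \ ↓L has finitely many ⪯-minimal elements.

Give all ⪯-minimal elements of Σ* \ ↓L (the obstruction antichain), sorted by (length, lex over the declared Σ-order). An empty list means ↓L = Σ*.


A = [4, bb].

|Q|=26, |F|=4, |δ|=54 (26 ε).
min D↑ (3 st, q0=0, F={1}): 0:4→1,b→2 1:4→1,b→1 2:4→1,b→1 (ε-aug+det+¬).
'4': N↓-sim [10, 2] end={s10,s21} — reject; 1/1 single-dels accept.
'bb': |S_i|=[10, 9, 3] end={s10,s21,s22} ∉↓L; 2/2 single-dels accept.
2 obstructions.


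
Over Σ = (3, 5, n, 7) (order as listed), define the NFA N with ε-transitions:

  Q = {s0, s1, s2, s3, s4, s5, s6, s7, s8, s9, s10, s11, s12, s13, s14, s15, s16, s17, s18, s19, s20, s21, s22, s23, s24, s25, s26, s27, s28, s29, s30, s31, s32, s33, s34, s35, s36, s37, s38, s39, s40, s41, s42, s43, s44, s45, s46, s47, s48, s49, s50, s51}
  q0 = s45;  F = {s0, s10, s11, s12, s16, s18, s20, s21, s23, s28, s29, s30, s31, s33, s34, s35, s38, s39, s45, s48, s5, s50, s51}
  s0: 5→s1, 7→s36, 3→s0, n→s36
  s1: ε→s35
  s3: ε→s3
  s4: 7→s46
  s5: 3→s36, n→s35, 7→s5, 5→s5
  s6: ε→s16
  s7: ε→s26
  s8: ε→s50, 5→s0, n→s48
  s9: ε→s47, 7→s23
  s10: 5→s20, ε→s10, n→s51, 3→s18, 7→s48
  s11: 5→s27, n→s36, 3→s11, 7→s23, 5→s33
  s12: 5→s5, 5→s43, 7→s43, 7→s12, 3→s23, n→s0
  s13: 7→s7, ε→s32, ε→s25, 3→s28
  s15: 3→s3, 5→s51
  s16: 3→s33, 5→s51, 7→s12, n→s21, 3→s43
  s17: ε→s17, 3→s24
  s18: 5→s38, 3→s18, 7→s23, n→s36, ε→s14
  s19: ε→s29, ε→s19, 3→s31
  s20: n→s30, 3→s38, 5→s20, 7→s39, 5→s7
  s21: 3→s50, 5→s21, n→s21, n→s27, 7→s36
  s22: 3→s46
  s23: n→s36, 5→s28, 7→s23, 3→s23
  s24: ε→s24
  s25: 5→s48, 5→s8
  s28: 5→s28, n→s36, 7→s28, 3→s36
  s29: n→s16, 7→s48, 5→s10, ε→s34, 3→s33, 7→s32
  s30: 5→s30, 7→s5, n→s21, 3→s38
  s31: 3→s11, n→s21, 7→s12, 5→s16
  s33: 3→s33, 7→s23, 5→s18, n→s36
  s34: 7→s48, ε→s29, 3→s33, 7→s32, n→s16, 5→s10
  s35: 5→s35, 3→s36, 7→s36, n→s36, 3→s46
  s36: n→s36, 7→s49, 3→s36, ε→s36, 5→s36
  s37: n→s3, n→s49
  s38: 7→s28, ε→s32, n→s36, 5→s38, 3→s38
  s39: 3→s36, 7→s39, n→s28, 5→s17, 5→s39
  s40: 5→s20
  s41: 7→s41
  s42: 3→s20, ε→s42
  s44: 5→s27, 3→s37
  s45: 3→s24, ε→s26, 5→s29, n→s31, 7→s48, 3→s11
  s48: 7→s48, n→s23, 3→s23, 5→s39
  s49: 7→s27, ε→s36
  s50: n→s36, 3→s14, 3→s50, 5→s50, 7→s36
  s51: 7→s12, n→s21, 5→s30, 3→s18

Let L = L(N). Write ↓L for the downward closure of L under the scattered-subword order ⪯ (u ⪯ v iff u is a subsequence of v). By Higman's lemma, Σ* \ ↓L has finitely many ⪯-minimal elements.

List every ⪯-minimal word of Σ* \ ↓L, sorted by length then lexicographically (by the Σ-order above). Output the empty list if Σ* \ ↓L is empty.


Antichain: [3n, nn7, 753, 7nn, 55573].

|Q|=52, |F|=23, |δ|=150 (21 ε).
min D↑ (23 st, q0=0, F={6}): 0:3→1,5→2,n→3,7→4 1:3→1,5→5,n→6,7→7 2:3→5,5→8,n→9,7→4 3:3→1,5→9,n→10,7→11 4:3→7,5→12,n→7,7→4 5:3→5,5→13,n→6,7→7 6:3→6,5→6,n→6,7→6 7:3→7,5→14,n→6,7→7 8:3→13,5→15,n→16,7→4 9:3→5,5→16,n→10,7→11 10:3→17,5→10,n→10,7→6 11:3→7,5→18,n→19,7→11 12:3→6,5→12,n→14,7→12 13:3→13,5→20,n→6,7→7 14:3→6,5→14,n→6,7→14 15:3→20,5→15,n→21,7→12 16:3→13,5→21,n→10,7→11 17:3→17,5→17,n→6,7→6 18:3→6,5→18,n→22,7→18 19:3→19,5→22,n→6,7→6 20:3→20,5→20,n→6,7→14 21:3→20,5→21,n→10,7→18 22:3→6,5→22,n→6,7→6 (ε-aug+det+¬).
'3n': run [35, 18, 3] end={s27,s36,s49} ∉↓L; 2/2 del acc.
'nn7': run [35, 24, 10, 3] end={s27,s36,s49} ∉↓L; 3/3 deletions ∈↓L.
'753': |S_i|=[35, 17, 12, 5] end={s24,s27,s36,s46,s49} — reject; 3/3 single-dels accept.
'7nn': |S_i|=[35, 17, 9, 3] end={s27,s36,s49} ∉↓L; 3/3 del acc.
'55573': |S_i|=[35, 32, 28, 21, 10, 5] end={s24,s27,s36,s46,s49} ∉↓L; 5/5 del acc.
5 obstructions.


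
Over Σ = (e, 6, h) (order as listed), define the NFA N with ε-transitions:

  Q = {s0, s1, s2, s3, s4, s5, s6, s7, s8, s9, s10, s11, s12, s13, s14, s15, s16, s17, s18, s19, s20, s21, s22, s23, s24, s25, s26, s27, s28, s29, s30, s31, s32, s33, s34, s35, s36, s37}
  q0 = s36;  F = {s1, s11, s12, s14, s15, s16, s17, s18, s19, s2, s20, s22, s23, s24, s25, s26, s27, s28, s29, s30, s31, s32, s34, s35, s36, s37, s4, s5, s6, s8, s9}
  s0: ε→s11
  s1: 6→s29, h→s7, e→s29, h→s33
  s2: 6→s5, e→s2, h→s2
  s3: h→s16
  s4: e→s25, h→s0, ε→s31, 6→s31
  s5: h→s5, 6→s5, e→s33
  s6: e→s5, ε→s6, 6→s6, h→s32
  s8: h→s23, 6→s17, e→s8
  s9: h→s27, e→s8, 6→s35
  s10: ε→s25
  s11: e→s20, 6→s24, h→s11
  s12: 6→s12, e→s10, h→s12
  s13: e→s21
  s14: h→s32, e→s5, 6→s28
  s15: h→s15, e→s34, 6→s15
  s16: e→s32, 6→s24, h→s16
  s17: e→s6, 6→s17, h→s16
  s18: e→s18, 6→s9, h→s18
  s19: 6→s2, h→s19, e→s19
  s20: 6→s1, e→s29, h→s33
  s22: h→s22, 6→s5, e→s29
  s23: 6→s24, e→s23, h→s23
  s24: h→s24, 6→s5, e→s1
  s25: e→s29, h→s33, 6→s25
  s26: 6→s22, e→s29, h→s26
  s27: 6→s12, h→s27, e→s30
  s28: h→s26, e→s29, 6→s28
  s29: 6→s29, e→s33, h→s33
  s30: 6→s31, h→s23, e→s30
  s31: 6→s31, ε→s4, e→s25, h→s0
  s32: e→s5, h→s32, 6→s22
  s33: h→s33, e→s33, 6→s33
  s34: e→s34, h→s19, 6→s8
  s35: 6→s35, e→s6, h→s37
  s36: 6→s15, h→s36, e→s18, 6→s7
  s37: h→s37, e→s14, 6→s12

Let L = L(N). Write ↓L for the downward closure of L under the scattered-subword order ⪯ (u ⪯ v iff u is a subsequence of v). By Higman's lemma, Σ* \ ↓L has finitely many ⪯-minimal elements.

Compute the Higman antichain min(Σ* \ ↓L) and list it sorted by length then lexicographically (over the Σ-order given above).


|Q|=38, |F|=31, |δ|=105 (5 ε).
min D↑ (31 st, q0=0, F={24}): 0:e→1,6→2,h→0 1:e→1,6→3,h→1 2:e→4,6→2,h→2 3:e→5,6→6,h→7 4:e→4,6→5,h→8 5:e→5,6→9,h→10 6:e→11,6→6,h→12 7:e→13,6→14,h→7 8:e→8,6→15,h→8 9:e→11,6→9,h→16 10:e→10,6→17,h→10 11:e→18,6→11,h→19 12:e→20,6→14,h→12 13:e→13,6→21,h→10 14:e→22,6→14,h→14 15:e→15,6→18,h→15 16:e→19,6→17,h→16 17:e→23,6→18,h→17 18:e→24,6→18,h→18 19:e→18,6→25,h→19 20:e→18,6→26,h→19 21:e→22,6→21,h→27 22:e→28,6→22,h→24 23:e→28,6→28,h→24 24:e→24,6→24,h→24 25:e→28,6→18,h→25 26:e→28,6→26,h→29 27:e→30,6→17,h→27 28:e→24,6→28,h→24 29:e→28,6→25,h→29 30:e→28,6→23,h→24 [Hopcroft].
'e66eee': run [35, 33, 30, 24, 14, 3, 1] end={s33} ∉↓L; 6/6 del acc.
'e6h6eh': N↓-sim [35, 33, 30, 25, 17, 7, 2] end={s33,s7} ∉↓L; 6/6 del acc.
'6eh66e': N↓-sim [35, 33, 27, 16, 8, 3, 1] end={s33} rej; 6/6 del acc.
3 minimals (antichain).

min(Σ*\↓L) = [e66eee, e6h6eh, 6eh66e].


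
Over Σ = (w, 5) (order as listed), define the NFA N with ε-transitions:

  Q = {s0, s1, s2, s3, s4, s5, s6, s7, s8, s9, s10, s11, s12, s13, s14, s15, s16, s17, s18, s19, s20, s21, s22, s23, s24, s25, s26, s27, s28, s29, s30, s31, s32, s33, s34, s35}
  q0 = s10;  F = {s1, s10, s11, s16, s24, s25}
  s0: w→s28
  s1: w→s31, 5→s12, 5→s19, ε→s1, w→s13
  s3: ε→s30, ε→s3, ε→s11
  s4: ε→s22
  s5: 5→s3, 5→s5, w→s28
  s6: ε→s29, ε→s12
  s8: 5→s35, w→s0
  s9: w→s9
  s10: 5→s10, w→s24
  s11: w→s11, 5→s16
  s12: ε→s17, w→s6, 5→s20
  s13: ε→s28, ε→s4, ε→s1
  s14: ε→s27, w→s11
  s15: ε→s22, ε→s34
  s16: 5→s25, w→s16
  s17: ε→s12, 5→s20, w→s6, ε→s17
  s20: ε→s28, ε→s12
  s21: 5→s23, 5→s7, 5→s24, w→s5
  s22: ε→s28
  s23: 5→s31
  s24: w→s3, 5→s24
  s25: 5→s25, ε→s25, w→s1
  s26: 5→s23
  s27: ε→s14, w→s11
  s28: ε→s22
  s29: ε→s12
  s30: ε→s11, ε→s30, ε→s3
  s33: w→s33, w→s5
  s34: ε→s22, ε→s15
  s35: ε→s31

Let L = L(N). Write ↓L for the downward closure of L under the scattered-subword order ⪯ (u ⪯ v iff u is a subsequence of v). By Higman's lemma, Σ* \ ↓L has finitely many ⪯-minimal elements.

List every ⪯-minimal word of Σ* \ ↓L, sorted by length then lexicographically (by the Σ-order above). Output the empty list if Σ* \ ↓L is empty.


Antichain: [ww55w5].

|Q|=36, |F|=6, |δ|=64 (29 ε).
min D↑ (7 st, q0=0, F={6}): 0:w→1,5→0 1:w→2,5→1 2:w→2,5→3 3:w→3,5→4 4:w→5,5→4 5:w→5,5→6 6:w→6,5→6 [Hopcroft].
'ww55w5': |S_i|=[19, 18, 17, 14, 13, 12, 8] end={s12,s17,s19,s20,s22,s28,s29,s6} — reject; 6/6 del acc.
1 obstructions.


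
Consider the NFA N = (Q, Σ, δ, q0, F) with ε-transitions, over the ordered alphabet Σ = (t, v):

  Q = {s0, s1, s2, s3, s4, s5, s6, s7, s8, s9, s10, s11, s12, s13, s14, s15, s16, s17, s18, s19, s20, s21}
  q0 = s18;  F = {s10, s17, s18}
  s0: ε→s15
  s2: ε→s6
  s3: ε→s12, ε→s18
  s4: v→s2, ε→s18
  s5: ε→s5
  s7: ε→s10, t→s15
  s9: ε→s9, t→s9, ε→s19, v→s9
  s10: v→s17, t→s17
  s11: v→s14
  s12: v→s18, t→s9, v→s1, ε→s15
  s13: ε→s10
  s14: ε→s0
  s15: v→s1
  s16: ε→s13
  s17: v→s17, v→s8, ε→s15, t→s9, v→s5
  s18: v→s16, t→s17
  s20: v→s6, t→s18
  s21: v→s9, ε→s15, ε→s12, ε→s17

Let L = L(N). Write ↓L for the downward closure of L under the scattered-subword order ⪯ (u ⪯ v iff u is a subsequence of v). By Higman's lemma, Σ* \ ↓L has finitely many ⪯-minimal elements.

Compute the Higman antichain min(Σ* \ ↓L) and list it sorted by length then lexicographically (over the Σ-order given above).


A = [tt, vvt].

|Q|=22, |F|=3, |δ|=37 (17 ε).
min D↑ (4 st, q0=0, F={3}): 0:t→1,v→2 1:t→3,v→1 2:t→1,v→1 3:t→3,v→3 [Hopcroft].
'tt': N↓-sim [11, 7, 2] end={s19,s9} rej; 2/2 del acc.
'vvt': |S_i|=[11, 10, 7, 2] end={s19,s9} ∉↓L; 3/3 del acc.
2 obstructions.


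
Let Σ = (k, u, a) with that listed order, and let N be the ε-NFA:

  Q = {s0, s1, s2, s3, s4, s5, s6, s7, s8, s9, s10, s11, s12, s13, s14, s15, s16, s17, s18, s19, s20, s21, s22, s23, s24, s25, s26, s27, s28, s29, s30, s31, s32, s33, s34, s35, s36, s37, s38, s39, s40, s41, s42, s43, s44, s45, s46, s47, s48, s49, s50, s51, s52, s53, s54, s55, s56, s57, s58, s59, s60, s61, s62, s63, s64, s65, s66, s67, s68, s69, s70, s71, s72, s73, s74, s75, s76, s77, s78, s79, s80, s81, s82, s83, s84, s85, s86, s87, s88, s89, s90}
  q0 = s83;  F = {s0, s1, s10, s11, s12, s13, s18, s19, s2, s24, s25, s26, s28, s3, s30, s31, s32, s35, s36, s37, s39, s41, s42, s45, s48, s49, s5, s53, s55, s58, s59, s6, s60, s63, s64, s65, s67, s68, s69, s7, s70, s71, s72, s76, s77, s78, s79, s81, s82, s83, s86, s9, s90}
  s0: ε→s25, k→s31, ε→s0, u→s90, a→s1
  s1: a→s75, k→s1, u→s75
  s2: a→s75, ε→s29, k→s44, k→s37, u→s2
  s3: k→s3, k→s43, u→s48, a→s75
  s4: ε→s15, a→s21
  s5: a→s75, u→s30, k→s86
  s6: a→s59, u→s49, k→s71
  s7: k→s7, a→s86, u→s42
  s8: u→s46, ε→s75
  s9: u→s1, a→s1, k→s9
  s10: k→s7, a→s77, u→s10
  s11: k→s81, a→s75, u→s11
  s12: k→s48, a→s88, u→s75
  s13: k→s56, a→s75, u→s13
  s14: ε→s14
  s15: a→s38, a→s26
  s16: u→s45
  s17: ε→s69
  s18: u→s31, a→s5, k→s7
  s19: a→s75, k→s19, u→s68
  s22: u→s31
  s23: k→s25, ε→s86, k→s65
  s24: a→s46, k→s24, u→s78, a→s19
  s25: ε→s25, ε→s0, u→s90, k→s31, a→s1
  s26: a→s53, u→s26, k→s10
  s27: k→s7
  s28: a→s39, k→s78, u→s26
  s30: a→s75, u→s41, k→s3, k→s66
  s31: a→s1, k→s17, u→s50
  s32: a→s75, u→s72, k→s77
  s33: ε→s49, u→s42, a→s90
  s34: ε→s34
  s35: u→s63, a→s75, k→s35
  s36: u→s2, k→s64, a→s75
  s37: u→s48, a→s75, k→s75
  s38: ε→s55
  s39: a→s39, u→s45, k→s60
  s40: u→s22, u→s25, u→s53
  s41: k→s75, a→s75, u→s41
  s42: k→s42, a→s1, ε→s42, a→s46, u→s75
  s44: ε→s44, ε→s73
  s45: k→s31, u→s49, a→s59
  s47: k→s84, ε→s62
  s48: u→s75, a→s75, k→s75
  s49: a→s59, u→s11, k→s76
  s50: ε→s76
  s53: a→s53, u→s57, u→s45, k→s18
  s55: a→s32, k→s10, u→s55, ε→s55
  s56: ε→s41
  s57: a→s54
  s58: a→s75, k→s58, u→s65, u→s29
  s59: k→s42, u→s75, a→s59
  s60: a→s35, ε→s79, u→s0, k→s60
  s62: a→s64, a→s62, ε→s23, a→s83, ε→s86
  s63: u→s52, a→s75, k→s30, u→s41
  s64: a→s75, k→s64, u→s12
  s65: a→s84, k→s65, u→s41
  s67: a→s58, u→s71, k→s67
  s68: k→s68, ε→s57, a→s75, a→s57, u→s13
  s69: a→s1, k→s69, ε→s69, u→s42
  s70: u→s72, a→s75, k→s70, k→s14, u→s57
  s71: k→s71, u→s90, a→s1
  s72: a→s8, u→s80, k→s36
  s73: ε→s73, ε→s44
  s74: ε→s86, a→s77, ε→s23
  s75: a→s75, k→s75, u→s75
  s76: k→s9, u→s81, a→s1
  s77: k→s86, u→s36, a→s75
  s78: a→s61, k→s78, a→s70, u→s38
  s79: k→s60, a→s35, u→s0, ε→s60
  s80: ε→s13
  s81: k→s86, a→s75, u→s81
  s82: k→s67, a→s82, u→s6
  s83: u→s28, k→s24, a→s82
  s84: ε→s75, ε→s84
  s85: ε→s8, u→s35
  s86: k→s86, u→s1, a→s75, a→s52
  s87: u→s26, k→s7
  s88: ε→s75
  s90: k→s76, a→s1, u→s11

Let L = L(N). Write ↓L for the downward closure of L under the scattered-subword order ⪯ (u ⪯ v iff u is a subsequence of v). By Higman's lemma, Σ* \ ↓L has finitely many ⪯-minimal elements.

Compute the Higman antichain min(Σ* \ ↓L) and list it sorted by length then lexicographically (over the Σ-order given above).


|Q|=91, |F|=53, |δ|=233 (35 ε).
min D↑ (52 st, q0=0, F={13}): 0:k→1,u→2,a→3 1:k→1,u→4,a→5 2:k→4,u→6,a→7 3:k→8,u→9,a→3 4:k→4,u→10,a→11 5:k→5,u→12,a→13 6:k→14,u→6,a→15 7:k→16,u→17,a→7 8:k→8,u→18,a→19 9:k→18,u→20,a→21 10:k→14,u→10,a→22 11:k→11,u→23,a→13 12:k→12,u→24,a→13 13:k→13,u→13,a→13 14:k→25,u→14,a→26 15:k→27,u→17,a→15 16:k→16,u→28,a→29 17:k→30,u→20,a→21 18:k→18,u→31,a→32 19:k→19,u→33,a→13 20:k→34,u→35,a→21 21:k→36,u→13,a→21 22:k→26,u→23,a→13 23:k→37,u→24,a→13 24:k→38,u→24,a→13 25:k→25,u→36,a→39 26:k→39,u→37,a→13 27:k→25,u→30,a→40 28:k→30,u→31,a→32 29:k→29,u→41,a→13 30:k→42,u→34,a→32 31:k→34,u→35,a→32 32:k→32,u→13,a→13 33:k→33,u→38,a→13 34:k→43,u→44,a→32 35:k→44,u→35,a→13 36:k→36,u→13,a→32 37:k→45,u→46,a→13 38:k→13,u→38,a→13 39:k→39,u→32,a→13 40:k→39,u→47,a→13 41:k→47,u→38,a→13 42:k→42,u→36,a→32 43:k→43,u→32,a→32 44:k→39,u→44,a→13 45:k→45,u→48,a→13 46:k→49,u→46,a→13 47:k→50,u→38,a→13 48:k→51,u→13,a→13 49:k→13,u→51,a→13 50:k→50,u→51,a→13 51:k→13,u→13,a→13 (ε-aug+det+¬).
'kaa': N↓-sim [73, 63, 40, 8] end={s46,s52,s54,s57,s75,s8,s84,s88} rej; 3/3 deletions ∈↓L.
'auau': N↓-sim [73, 65, 48, 11, 2] end={s46,s75} rej; 4/4 single-dels accept.
'auuua': N↓-sim [73, 65, 48, 26, 15, 2] end={s52,s75} rej; 5/5 deletions ∈↓L.
'kauukk': N↓-sim [73, 63, 40, 30, 15, 7, 1] end={s75} rej; 6/6 single-dels accept.
'uukkuu': |S_i|=[73, 67, 53, 34, 20, 7, 1] end={s75} rej; 6/6 single-dels accept.
'akauuk': run [73, 65, 56, 22, 14, 4, 1] end={s75} rej; 6/6 single-dels accept.
6 minimals (antichain).

min(Σ*\↓L) = [kaa, auau, auuua, kauukk, uukkuu, akauuk].


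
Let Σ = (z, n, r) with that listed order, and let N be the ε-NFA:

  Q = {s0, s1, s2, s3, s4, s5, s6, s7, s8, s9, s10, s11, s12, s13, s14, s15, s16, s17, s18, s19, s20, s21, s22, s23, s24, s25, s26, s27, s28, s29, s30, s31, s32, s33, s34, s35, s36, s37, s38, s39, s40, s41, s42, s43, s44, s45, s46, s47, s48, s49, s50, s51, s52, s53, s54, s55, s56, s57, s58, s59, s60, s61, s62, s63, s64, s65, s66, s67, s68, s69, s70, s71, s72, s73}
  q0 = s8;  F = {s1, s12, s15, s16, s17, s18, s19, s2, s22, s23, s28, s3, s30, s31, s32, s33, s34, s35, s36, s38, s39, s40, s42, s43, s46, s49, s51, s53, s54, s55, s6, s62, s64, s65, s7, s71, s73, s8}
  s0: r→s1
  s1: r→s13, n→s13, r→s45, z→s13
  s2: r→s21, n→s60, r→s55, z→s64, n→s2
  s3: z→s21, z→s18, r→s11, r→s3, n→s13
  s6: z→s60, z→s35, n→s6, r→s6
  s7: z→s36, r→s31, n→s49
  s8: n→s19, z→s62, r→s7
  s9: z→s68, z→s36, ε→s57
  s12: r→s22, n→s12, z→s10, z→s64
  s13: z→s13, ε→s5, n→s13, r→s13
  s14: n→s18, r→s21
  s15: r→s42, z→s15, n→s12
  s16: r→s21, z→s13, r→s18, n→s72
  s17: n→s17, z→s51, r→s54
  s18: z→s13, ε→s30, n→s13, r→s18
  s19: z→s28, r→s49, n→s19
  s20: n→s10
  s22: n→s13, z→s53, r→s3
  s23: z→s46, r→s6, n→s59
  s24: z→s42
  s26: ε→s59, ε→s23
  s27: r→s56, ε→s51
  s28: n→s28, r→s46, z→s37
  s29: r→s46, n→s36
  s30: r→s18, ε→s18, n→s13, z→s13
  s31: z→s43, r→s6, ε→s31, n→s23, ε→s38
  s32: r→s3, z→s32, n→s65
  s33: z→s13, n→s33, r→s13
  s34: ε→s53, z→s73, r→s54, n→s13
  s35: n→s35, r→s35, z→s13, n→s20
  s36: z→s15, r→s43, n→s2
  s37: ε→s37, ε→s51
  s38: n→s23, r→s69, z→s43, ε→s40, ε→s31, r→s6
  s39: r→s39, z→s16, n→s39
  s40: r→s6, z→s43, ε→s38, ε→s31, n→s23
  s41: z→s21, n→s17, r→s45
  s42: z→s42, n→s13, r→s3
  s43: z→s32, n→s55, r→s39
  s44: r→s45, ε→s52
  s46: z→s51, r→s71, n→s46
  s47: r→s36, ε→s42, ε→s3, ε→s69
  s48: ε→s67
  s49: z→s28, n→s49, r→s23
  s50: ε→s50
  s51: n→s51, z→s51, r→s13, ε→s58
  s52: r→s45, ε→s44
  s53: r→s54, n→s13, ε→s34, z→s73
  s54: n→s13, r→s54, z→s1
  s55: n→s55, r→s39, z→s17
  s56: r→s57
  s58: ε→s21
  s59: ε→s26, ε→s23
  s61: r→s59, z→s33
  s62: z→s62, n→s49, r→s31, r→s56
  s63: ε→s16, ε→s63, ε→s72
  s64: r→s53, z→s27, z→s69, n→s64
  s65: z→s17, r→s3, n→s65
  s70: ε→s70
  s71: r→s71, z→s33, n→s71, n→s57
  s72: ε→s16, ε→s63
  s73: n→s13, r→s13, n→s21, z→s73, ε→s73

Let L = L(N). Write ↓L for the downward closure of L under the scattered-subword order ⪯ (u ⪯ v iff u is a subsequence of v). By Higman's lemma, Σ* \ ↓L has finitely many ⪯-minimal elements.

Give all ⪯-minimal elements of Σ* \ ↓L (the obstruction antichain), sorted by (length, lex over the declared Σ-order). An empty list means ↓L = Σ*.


A = [nzzr, zrrzz, rzzrn, rrrzz].

|Q|=74, |F|=38, |δ|=185 (35 ε).
min D↑ (35 st, q0=0, F={19}): 0:z→1,n→2,r→3 1:z→1,n→4,r→5 2:z→6,n→2,r→4 3:z→7,n→4,r→5 4:z→6,n→4,r→8 5:z→9,n→8,r→10 6:z→11,n→6,r→12 7:z→13,n→14,r→9 8:z→12,n→8,r→10 9:z→15,n→16,r→17 10:z→18,n→10,r→10 11:z→11,n→11,r→19 12:z→11,n→12,r→20 13:z→13,n→21,r→22 14:z→23,n→14,r→16 15:z→15,n→24,r→25 16:z→26,n→16,r→17 17:z→27,n→17,r→17 18:z→19,n→18,r→18 19:z→19,n→19,r→19 20:z→28,n→20,r→20 21:z→23,n→21,r→29 22:z→22,n→19,r→25 23:z→11,n→23,r→30 24:z→26,n→24,r→25 25:z→31,n→19,r→25 26:z→11,n→26,r→32 27:z→19,n→27,r→31 28:z→19,n→28,r→19 29:z→30,n→19,r→25 30:z→33,n→19,r→32 31:z→19,n→19,r→31 32:z→34,n→19,r→32 33:z→33,n→19,r→19 34:z→19,n→19,r→19 [Hopcroft].
'nzzr': |S_i|=[56, 45, 31, 14, 5] end={s13,s45,s5,s56,s57} rej; 4/4 del acc.
'zrrzz': N↓-sim [56, 53, 43, 23, 15, 2] end={s13,s5} — reject; 5/5 single-dels accept.
'rzzrn': N↓-sim [56, 53, 44, 33, 17, 3] end={s13,s21,s5} ∉↓L; 5/5 single-dels accept.
'rrrzz': N↓-sim [56, 53, 43, 23, 15, 2] end={s13,s5} — reject; 5/5 single-dels accept.
4 words, ⪯-incomp.


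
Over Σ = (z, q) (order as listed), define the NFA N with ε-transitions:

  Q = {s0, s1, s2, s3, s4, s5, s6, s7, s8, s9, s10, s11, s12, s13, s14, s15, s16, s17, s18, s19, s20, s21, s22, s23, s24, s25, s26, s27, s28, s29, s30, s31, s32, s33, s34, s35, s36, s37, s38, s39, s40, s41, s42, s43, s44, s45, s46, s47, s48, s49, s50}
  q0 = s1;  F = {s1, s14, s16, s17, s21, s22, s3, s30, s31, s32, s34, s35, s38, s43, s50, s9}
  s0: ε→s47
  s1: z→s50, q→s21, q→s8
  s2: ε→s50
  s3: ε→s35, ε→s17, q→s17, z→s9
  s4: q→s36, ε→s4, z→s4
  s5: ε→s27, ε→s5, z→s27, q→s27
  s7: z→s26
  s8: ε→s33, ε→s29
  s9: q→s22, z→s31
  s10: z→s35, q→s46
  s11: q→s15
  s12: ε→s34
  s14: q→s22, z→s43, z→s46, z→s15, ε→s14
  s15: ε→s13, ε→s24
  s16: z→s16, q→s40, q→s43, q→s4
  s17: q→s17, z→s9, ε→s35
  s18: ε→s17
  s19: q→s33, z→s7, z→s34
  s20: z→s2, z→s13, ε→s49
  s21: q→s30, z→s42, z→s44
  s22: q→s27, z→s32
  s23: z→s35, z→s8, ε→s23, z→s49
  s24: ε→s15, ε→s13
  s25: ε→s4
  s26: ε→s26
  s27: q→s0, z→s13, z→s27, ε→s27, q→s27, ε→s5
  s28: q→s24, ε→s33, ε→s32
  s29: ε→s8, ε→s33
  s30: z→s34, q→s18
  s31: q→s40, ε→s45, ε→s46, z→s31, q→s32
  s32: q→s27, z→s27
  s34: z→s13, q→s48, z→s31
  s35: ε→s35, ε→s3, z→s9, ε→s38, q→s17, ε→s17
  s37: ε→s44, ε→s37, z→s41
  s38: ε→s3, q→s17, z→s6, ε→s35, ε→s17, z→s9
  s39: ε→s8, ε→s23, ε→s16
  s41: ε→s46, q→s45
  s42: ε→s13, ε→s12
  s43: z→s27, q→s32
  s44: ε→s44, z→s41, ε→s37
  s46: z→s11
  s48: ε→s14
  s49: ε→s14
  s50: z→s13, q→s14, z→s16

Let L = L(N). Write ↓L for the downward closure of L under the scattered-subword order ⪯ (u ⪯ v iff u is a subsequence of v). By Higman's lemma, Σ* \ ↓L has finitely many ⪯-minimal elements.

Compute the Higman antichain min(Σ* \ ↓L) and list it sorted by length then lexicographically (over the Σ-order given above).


|Q|=51, |F|=16, |δ|=115 (48 ε).
min D↑ (14 st, q0=0, F={11}): 0:z→1,q→2 1:z→3,q→4 2:z→5,q→6 3:z→3,q→7 4:z→7,q→8 5:z→9,q→4 6:z→5,q→10 7:z→11,q→12 8:z→12,q→11 9:z→9,q→12 10:z→13,q→10 11:z→11,q→11 12:z→11,q→11 13:z→9,q→8.
'zzqz': N↓-sim [40, 29, 18, 13, 7] end={s0,s13,s27,s36,s4,s47,s5} rej; 4/4 del acc.
'zqzz': |S_i|=[40, 29, 18, 13, 10] end={s0,s11,s13,s15,s24,s27,s36,s4,s47,s5} ∉↓L; 4/4 deletions ∈↓L.
'zqqq': run [40, 29, 18, 10, 5] end={s0,s13,s27,s47,s5} — reject; 4/4 deletions ∈↓L.
'qzzqq': run [40, 37, 27, 17, 11, 5] end={s0,s13,s27,s47,s5} ∉↓L; 5/5 single-dels accept.
'qqqzqq': N↓-sim [40, 37, 27, 24, 17, 10, 5] end={s0,s13,s27,s47,s5} — reject; 6/6 deletions ∈↓L.
5 obstructions.

Antichain: [zzqz, zqzz, zqqq, qzzqq, qqqzqq].


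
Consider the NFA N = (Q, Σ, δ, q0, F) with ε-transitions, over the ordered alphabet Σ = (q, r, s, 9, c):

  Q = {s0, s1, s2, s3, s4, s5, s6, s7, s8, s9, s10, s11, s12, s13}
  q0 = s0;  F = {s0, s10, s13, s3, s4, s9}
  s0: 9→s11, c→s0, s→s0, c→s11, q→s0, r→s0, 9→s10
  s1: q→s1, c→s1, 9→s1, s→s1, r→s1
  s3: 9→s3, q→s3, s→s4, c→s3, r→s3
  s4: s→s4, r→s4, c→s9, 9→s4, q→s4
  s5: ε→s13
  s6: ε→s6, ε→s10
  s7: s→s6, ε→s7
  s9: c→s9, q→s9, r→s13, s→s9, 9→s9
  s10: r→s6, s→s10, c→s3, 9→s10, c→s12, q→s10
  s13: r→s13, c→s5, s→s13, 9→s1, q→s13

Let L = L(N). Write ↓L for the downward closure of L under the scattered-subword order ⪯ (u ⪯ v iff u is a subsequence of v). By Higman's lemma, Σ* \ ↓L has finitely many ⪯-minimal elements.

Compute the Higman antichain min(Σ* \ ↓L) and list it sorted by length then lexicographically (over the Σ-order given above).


|Q|=14, |F|=6, |δ|=43 (4 ε).
min D↑ (7 st, q0=0, F={6}): 0:q→0,r→0,s→0,9→1,c→0 1:q→1,r→1,s→1,9→1,c→2 2:q→2,r→2,s→3,9→2,c→2 3:q→3,r→3,s→3,9→3,c→4 4:q→4,r→5,s→4,9→4,c→4 5:q→5,r→5,s→5,9→6,c→5 6:q→6,r→6,s→6,9→6,c→6.
'9cscr9': |S_i|=[11, 10, 7, 5, 4, 3, 1] end={s1} rej; 6/6 del acc.
1 minimals (antichain).

A = [9cscr9].


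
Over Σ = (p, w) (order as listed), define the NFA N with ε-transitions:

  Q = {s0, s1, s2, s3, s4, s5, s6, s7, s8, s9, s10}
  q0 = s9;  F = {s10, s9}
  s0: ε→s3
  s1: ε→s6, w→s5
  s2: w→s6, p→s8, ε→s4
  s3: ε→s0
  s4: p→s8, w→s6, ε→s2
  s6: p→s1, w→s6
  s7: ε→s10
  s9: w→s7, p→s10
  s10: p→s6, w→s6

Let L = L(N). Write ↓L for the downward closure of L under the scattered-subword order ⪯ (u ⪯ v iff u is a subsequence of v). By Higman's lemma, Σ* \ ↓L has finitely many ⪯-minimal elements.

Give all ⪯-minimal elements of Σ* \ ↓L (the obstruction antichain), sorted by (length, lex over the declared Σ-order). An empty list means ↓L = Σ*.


Antichain: [pp, pw, wp, ww].

|Q|=11, |F|=2, |δ|=17 (6 ε).
min D↑ (3 st, q0=0, F={2}): 0:p→1,w→1 1:p→2,w→2 2:p→2,w→2.
'pp': N↓-sim [6, 4, 3] end={s1,s5,s6} — reject; 2/2 del acc.
'pw': |S_i|=[6, 4, 3] end={s1,s5,s6} ∉↓L; 2/2 deletions ∈↓L.
'wp': |S_i|=[6, 5, 3] end={s1,s5,s6} ∉↓L; 2/2 del acc.
'ww': |S_i|=[6, 5, 3] end={s1,s5,s6} ∉↓L; 2/2 deletions ∈↓L.
4 minimals (antichain).


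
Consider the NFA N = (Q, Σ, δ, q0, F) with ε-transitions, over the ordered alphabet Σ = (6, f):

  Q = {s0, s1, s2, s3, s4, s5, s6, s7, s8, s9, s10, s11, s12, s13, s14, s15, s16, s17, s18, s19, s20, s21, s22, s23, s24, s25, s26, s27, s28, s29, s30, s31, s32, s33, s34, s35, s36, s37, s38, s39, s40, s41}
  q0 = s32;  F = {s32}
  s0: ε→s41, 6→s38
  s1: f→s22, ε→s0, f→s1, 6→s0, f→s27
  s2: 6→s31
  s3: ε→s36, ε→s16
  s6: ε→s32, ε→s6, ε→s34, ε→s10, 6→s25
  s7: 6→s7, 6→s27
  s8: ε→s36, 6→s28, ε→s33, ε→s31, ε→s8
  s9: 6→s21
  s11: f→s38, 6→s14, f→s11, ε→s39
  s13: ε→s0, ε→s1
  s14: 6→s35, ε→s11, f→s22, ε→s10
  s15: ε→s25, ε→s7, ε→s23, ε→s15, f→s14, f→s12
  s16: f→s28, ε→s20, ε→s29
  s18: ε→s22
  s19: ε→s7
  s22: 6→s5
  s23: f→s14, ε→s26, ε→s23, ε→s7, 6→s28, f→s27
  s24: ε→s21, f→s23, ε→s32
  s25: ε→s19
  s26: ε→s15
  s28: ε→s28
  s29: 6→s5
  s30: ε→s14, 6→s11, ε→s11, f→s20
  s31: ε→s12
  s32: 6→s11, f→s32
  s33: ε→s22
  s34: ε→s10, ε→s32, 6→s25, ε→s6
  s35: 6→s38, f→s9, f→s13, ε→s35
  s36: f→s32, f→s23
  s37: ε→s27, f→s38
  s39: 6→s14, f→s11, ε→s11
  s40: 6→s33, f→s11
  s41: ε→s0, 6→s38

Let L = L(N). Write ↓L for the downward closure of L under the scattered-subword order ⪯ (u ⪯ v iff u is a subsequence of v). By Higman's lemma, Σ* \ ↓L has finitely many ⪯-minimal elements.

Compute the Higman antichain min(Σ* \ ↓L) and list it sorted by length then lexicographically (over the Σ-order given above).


|Q|=42, |F|=1, |δ|=85 (44 ε).
min D↑ (2 st, q0=0, F={1}): 0:6→1,f→0 1:6→1,f→1 (ε-aug+det+¬).
'6': N↓-sim [16, 15] end={s0,s1,s10,s11,s13,s14,s21,s22,s27,s35,s38,s39,…} rej; 1/1 del acc.
1 words, ⪯-incomp.

A = [6].
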